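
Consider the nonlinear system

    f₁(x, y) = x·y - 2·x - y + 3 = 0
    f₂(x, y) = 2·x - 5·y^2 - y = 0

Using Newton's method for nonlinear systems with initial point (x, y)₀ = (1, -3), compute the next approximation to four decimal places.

At (1, -3): F = (1.0000, -40.0000).
Jacobian J = [[y - 2, x - 1], [2, -10·y - 1]].
At the point, J = [[-5.0000, 0.0000], [2.0000, 29.0000]] (det J = -145.0000).
Solving J·Δ = −F gives Δ = (0.2000, 1.3655).
Then the next iterate is (x, y)₁ = (1.2000, -1.6345).

(1.2000, -1.6345)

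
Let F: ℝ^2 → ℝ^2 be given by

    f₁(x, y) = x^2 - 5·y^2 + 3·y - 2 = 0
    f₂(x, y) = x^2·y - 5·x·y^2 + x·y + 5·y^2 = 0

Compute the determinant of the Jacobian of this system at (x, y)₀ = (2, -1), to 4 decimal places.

J = [[2·x, -10·y + 3], [2·x·y - 5·y^2 + y, x^2 - 10·x·y + x + 10·y]].
At the point, J = [[4.0000, 13.0000], [-10.0000, 16.0000]].
det J = 194.0000.

194.0000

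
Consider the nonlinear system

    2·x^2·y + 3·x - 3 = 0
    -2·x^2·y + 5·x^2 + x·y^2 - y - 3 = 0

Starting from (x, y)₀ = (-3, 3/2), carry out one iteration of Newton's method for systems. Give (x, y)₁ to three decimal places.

At (-3, 3/2): F = (15.000, 6.750).
Jacobian J = [[4·x·y + 3, 2·x^2], [-4·x·y + 10·x + y^2, -2·x^2 + 2·x·y - 1]].
At the point, J = [[-15.000, 18.000], [-9.750, -28.000]] (det J = 595.500).
Solving J·Δ = −F gives Δ = (0.909, -0.076).
Then the next iterate is (x, y)₁ = (-2.091, 1.424).

(-2.091, 1.424)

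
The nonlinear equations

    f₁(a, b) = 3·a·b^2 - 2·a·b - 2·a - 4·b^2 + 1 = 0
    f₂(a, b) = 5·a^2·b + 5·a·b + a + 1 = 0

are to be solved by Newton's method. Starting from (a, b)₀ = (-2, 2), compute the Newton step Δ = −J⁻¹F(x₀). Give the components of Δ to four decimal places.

At (-2, 2): F = (-27.0000, 19.0000).
Jacobian J = [[3·b^2 - 2·b - 2, 6·a·b - 2·a - 8·b], [10·a·b + 5·b + 1, 5·a^2 + 5·a]].
At the point, J = [[6.0000, -36.0000], [-29.0000, 10.0000]] (det J = -984.0000).
Solving J·Δ = −F gives Δ = (0.4207, -0.6799).

(0.4207, -0.6799)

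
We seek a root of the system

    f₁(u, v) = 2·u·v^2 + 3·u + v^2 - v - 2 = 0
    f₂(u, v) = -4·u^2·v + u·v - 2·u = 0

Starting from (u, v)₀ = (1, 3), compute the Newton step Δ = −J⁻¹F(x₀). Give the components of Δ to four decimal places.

(-0.3415, -1.0488)

At (1, 3): F = (25.0000, -11.0000).
Jacobian J = [[2·v^2 + 3, 4·u·v + 2·v - 1], [-8·u·v + v - 2, -4·u^2 + u]].
At the point, J = [[21.0000, 17.0000], [-23.0000, -3.0000]] (det J = 328.0000).
Solving J·Δ = −F gives Δ = (-0.3415, -1.0488).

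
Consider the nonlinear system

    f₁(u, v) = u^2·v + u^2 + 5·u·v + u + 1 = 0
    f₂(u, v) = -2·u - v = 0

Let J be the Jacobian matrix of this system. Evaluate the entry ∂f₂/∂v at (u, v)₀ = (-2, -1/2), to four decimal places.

-1.0000

∂f₂/∂v = -1.
At (-2, -1/2) this is -1.0000.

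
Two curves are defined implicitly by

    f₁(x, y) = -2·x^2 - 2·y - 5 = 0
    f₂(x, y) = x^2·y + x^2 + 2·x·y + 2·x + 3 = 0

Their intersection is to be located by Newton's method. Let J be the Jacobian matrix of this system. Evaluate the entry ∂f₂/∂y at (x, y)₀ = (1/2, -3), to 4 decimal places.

1.2500

∂f₂/∂y = x^2 + 2·x.
At (1/2, -3) this is 1.2500.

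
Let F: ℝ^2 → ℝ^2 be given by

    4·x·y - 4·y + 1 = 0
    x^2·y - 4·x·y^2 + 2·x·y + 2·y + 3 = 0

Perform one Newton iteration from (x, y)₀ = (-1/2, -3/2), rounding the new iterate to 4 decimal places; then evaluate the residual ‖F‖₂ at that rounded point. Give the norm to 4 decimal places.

5.7542

At (-1/2, -3/2): F = (10.0000, 5.6250).
Jacobian J = [[4·y, 4·x - 4], [2·x·y - 4·y^2 + 2·y, x^2 - 8·x·y + 2·x + 2]].
At the point, J = [[-6.0000, -6.0000], [-10.5000, -4.7500]] (det J = -34.5000).
Solving J·Δ = −F gives Δ = (-0.3986, 2.0652).
Then the next iterate is (x, y)₁ = (-0.8986, 0.5652).
Re-evaluating at (-0.8986, 0.5652): F = (-3.292355, 4.719246), so ‖F‖₂ = 5.7542.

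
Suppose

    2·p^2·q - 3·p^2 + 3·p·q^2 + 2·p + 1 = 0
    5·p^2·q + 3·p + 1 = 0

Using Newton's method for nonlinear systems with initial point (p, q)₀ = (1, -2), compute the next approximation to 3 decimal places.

At (1, -2): F = (8.000, -6.000).
Jacobian J = [[4·p·q - 6·p + 3·q^2 + 2, 2·p^2 + 6·p·q], [10·p·q + 3, 5·p^2]].
At the point, J = [[0.000, -10.000], [-17.000, 5.000]] (det J = -170.000).
Solving J·Δ = −F gives Δ = (-0.118, 0.800).
Then the next iterate is (p, q)₁ = (0.882, -1.200).

(0.882, -1.200)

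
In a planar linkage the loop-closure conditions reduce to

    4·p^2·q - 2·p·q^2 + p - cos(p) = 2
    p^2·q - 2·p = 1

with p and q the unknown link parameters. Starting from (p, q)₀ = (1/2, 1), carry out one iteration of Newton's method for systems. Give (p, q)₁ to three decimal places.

(-17.514, -64.056)

At (1/2, 1): F = (-2.37758, -1.750).
Jacobian J = [[8·p·q - 2·q^2 + sin(p) + 1, 4·p^2 - 4·p·q], [2·p·q - 2, p^2]].
At the point, J = [[3.47943, -1.000], [-1.000, 0.250]] (det J = -0.13014).
Solving J·Δ = −F gives Δ = (-18.014, -65.056).
Then the next iterate is (p, q)₁ = (-17.514, -64.056).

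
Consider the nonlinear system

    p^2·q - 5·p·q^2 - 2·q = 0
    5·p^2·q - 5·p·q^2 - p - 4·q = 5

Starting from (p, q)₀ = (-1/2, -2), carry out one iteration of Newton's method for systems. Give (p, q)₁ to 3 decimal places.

(-0.072, -1.506)

At (-1/2, -2): F = (13.500, 11.000).
Jacobian J = [[2·p·q - 5·q^2, p^2 - 10·p·q - 2], [10·p·q - 5·q^2 - 1, 5·p^2 - 10·p·q - 4]].
At the point, J = [[-18.000, -11.750], [-11.000, -12.750]] (det J = 100.250).
Solving J·Δ = −F gives Δ = (0.428, 0.494).
Then the next iterate is (p, q)₁ = (-0.072, -1.506).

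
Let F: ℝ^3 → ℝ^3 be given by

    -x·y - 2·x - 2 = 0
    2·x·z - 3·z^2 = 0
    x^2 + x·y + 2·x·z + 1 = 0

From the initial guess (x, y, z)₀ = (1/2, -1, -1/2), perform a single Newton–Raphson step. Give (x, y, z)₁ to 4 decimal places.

(-0.6071, -3.7857, -0.4643)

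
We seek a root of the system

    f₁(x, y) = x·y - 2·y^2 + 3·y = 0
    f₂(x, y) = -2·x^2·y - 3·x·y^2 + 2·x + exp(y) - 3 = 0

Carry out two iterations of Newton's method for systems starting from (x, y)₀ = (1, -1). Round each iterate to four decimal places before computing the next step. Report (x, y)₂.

(0.8870, -0.0171)

At (1, -1): F = (-6.0000, -1.632121).
Jacobian J = [[y, x - 4·y + 3], [-4·x·y - 3·y^2 + 2, -2·x^2 - 6·x·y + exp(y)]].
At the point, J = [[-1.0000, 8.0000], [3.0000, 4.367879]] (det J = -28.367879).
Solving J·Δ = −F gives Δ = (-0.4636, 0.6921).
Then the next iterate is (x, y)₁ = (0.5364, -0.3079).
Round to (0.5364, -0.3079) and repeat: F = (-1.278462, -1.167586), J = [[-0.3079, 4.7680], [2.376223, 1.150484]].
Δ = (0.3506, 0.2908), so (x, y)₂ = (0.8870, -0.0171).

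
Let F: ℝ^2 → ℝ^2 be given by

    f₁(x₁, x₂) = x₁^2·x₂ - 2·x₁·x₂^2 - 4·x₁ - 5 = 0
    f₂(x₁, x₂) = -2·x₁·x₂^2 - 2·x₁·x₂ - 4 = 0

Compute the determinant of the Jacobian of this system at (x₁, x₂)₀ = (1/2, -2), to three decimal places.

-25.000

J = [[2·x₁·x₂ - 2·x₂^2 - 4, x₁^2 - 4·x₁·x₂], [-2·x₂^2 - 2·x₂, -4·x₁·x₂ - 2·x₁]].
At the point, J = [[-14.000, 4.250], [-4.000, 3.000]].
det J = -25.000.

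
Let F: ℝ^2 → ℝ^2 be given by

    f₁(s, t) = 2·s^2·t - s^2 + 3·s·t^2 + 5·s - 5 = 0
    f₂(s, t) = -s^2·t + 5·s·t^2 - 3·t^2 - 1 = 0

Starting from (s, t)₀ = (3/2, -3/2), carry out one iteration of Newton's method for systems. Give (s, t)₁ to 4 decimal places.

At (3/2, -3/2): F = (3.6250, 12.5000).
Jacobian J = [[4·s·t - 2·s + 3·t^2 + 5, 2·s^2 + 6·s·t], [-2·s·t + 5·t^2, -s^2 + 10·s·t - 6·t]].
At the point, J = [[-0.2500, -9.0000], [15.7500, -15.7500]] (det J = 145.6875).
Solving J·Δ = −F gives Δ = (-0.3803, 0.4133).
Then the next iterate is (s, t)₁ = (1.1197, -1.0867).

(1.1197, -1.0867)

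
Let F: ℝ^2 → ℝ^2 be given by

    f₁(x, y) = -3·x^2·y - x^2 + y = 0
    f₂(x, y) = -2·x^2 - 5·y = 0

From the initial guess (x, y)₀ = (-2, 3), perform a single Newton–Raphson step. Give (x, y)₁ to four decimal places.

(-2.6071, -2.5714)

At (-2, 3): F = (-37.0000, -23.0000).
Jacobian J = [[-6·x·y - 2·x, -3·x^2 + 1], [-4·x, -5]].
At the point, J = [[40.0000, -11.0000], [8.0000, -5.0000]] (det J = -112.0000).
Solving J·Δ = −F gives Δ = (-0.6071, -5.5714).
Then the next iterate is (x, y)₁ = (-2.6071, -2.5714).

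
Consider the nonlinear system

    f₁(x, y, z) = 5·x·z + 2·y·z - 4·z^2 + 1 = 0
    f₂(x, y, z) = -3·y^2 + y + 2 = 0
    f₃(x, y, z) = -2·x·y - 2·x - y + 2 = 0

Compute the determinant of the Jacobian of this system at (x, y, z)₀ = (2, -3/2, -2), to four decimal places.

J = [[5·z, 2·z, 5·x + 2·y - 8·z], [0, -6·y + 1, 0], [-2·y - 2, -2·x - 1, 0]].
At the point, J = [[-10.0000, -4.0000, 23.0000], [0.0000, 10.0000, 0.0000], [1.0000, -5.0000, 0.0000]].
det J = -230.0000.

-230.0000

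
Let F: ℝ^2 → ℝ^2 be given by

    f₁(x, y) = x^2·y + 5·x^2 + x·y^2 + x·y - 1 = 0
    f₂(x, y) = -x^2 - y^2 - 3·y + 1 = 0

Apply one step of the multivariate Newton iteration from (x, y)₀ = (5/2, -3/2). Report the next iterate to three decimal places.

At (5/2, -3/2): F = (22.750, -3.000).
Jacobian J = [[2·x·y + 10·x + y^2 + y, x^2 + 2·x·y + x], [-2·x, -2·y - 3]].
At the point, J = [[18.250, 1.250], [-5.000, 0.000]] (det J = 6.250).
Solving J·Δ = −F gives Δ = (-0.600, -9.440).
Then the next iterate is (x, y)₁ = (1.900, -10.940).

(1.900, -10.940)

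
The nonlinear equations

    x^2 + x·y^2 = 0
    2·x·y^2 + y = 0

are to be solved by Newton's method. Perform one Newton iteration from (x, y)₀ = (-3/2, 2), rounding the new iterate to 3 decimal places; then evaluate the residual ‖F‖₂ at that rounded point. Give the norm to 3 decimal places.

2.989

At (-3/2, 2): F = (-3.750, -10.000).
Jacobian J = [[2·x + y^2, 2·x·y], [2·y^2, 4·x·y + 1]].
At the point, J = [[1.000, -6.000], [8.000, -11.000]] (det J = 37.000).
Solving J·Δ = −F gives Δ = (0.507, -0.541).
Then the next iterate is (x, y)₁ = (-0.993, 1.459).
Re-evaluating at (-0.993, 1.459): F = (-1.12773, -2.76856), so ‖F‖₂ = 2.989.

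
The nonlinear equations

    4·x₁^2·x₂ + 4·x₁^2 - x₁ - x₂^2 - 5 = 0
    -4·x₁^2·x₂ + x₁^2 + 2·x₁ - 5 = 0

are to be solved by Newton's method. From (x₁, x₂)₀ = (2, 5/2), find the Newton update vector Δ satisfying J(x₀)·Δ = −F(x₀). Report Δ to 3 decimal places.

At (2, 5/2): F = (42.750, -37.000).
Jacobian J = [[8·x₁·x₂ + 8·x₁ - 1, 4·x₁^2 - 2·x₂], [-8·x₁·x₂ + 2·x₁ + 2, -4·x₁^2]].
At the point, J = [[55.000, 11.000], [-34.000, -16.000]] (det J = -506.000).
Solving J·Δ = −F gives Δ = (-0.547, -1.149).

(-0.547, -1.149)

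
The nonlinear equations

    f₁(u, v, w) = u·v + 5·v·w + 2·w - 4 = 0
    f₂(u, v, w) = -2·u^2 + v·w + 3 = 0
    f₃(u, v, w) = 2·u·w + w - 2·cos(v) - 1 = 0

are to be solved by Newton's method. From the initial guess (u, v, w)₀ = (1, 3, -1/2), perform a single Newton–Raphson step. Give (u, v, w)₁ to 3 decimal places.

At (1, 3, -1/2): F = (-9.500, -0.500, -0.52002).
Jacobian J = [[v, u + 5·w, 5·v + 2], [-4·u, w, v], [2·w, 2·sin(v), 2·u + 1]].
At the point, J = [[3.000, -1.500, 17.000], [-4.000, -0.500, 3.000], [-1.000, 0.28224, 3.000]] (det J = -48.23248).
Solving J·Δ = −F gives Δ = (0.323, -1.212, 0.395).
Then the next iterate is (u, v, w)₁ = (1.323, 1.788, -0.105).

(1.323, 1.788, -0.105)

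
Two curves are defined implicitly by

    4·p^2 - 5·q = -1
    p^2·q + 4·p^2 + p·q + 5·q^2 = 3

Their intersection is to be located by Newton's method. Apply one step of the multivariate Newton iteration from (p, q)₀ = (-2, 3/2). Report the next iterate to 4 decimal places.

(-1.2049, 0.8558)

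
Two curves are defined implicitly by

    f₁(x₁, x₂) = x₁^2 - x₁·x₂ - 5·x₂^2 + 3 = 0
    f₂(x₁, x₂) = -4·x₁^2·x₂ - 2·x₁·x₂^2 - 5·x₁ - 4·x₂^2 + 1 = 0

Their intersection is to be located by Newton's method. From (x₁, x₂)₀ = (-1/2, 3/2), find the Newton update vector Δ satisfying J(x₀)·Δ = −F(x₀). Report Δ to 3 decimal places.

(0.141, -0.524)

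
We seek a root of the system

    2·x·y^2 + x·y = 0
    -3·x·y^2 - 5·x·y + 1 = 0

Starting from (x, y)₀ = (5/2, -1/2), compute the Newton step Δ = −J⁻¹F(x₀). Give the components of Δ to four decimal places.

At (5/2, -1/2): F = (0.0000, 5.3750).
Jacobian J = [[2·y^2 + y, 4·x·y + x], [-3·y^2 - 5·y, -6·x·y - 5·x]].
At the point, J = [[0.0000, -2.5000], [1.7500, -5.0000]] (det J = 4.3750).
Solving J·Δ = −F gives Δ = (-3.0714, 0.0000).

(-3.0714, 0.0000)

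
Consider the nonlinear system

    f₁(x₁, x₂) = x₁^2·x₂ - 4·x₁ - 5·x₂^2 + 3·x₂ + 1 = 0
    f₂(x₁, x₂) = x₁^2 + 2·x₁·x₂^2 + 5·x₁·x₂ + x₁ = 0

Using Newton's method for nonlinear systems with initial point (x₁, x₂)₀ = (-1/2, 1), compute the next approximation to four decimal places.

(-0.0565, 0.8566)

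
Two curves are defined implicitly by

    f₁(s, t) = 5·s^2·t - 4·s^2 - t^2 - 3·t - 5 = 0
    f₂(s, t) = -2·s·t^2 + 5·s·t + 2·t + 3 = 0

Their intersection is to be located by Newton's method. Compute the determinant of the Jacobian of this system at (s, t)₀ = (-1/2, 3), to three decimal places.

-83.750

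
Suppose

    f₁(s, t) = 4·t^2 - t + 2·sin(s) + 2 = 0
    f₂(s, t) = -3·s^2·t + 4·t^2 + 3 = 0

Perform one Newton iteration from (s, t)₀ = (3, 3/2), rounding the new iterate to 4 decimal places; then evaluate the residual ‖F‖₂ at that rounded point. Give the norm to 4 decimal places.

6.7262

At (3, 3/2): F = (9.782240, -28.5000).
Jacobian J = [[2·cos(s), 8·t - 1], [-6·s·t, -3·s^2 + 8·t]].
At the point, J = [[-1.979985, 11.0000], [-27.0000, -15.0000]] (det J = 326.699775).
Solving J·Δ = −F gives Δ = (-0.5105, -0.9812).
Then the next iterate is (s, t)₁ = (2.4895, 0.5188).
Re-evaluating at (2.4895, 0.5188): F = (3.771516, -5.569347), so ‖F‖₂ = 6.7262.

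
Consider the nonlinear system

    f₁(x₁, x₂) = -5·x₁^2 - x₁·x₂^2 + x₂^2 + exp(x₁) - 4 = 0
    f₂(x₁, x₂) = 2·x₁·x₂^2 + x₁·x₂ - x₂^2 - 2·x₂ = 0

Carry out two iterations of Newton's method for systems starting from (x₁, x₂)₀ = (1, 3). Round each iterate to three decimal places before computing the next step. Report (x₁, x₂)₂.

(0.690, 3.697)

At (1, 3): F = (-6.28172, 6.000).
Jacobian J = [[-10·x₁ - x₂^2 + exp(x₁), -2·x₁·x₂ + 2·x₂], [2·x₂^2 + x₂, 4·x₁·x₂ + x₁ - 2·x₂ - 2]].
At the point, J = [[-16.28172, 0.000], [21.000, 5.000]] (det J = -81.40859).
Solving J·Δ = −F gives Δ = (-0.386, 0.420).
Then the next iterate is (x₁, x₂)₁ = (0.614, 3.420).
Round to (0.614, 3.420) and repeat: F = (0.47764, -2.07334), J = [[-15.98859, 2.64024], [26.81280, 0.17352]].
Δ = (0.076, 0.277), so (x₁, x₂)₂ = (0.690, 3.697).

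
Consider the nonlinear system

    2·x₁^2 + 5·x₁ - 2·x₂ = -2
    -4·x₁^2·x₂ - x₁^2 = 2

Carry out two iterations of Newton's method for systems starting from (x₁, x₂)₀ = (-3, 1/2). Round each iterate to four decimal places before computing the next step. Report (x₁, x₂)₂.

At (-3, 1/2): F = (4.0000, -29.0000).
Jacobian J = [[4·x₁ + 5, -2], [-8·x₁·x₂ - 2·x₁, -4·x₁^2]].
At the point, J = [[-7.0000, -2.0000], [18.0000, -36.0000]] (det J = 288.0000).
Solving J·Δ = −F gives Δ = (0.7014, -0.4549).
Then the next iterate is (x₁, x₂)₁ = (-2.2986, 0.0451).
Round to (-2.2986, 0.0451) and repeat: F = (0.983924, -8.236717), J = [[-4.1944, -2.0000], [5.426535, -21.134248]].
Δ = (0.3746, -0.2936), so (x₁, x₂)₂ = (-1.9240, -0.2485).

(-1.9240, -0.2485)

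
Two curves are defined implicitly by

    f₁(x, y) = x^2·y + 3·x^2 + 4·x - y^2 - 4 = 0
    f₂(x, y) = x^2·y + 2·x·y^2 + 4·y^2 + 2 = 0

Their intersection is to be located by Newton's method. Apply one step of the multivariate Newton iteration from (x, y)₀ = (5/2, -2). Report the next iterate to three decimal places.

(0.450, -1.005)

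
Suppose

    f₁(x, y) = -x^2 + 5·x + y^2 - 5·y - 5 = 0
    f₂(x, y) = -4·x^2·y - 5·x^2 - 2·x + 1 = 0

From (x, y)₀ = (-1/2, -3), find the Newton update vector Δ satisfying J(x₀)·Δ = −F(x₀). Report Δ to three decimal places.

(0.238, 1.607)

At (-1/2, -3): F = (16.250, 3.750).
Jacobian J = [[-2·x + 5, 2·y - 5], [-8·x·y - 10·x - 2, -4·x^2]].
At the point, J = [[6.000, -11.000], [-9.000, -1.000]] (det J = -105.000).
Solving J·Δ = −F gives Δ = (0.238, 1.607).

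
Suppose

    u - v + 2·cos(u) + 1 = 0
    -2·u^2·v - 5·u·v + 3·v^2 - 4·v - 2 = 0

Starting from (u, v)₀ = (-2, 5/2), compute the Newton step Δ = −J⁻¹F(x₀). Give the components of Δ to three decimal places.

At (-2, 5/2): F = (-4.33229, 11.750).
Jacobian J = [[-2·sin(u) + 1, -1], [-4·u·v - 5·v, -2·u^2 - 5·u + 6·v - 4]].
At the point, J = [[2.81859, -1.000], [7.500, 13.000]] (det J = 44.14173).
Solving J·Δ = −F gives Δ = (1.010, -1.486).

(1.010, -1.486)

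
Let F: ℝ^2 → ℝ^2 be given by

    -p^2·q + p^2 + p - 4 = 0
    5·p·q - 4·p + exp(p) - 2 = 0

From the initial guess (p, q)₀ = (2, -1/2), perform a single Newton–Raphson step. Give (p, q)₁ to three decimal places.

(1.870, 0.273)

At (2, -1/2): F = (4.000, -7.61094).
Jacobian J = [[-2·p·q + 2·p + 1, -p^2], [5·q + exp(p) - 4, 5·p]].
At the point, J = [[7.000, -4.000], [0.88906, 10.000]] (det J = 73.55622).
Solving J·Δ = −F gives Δ = (-0.130, 0.773).
Then the next iterate is (p, q)₁ = (1.870, 0.273).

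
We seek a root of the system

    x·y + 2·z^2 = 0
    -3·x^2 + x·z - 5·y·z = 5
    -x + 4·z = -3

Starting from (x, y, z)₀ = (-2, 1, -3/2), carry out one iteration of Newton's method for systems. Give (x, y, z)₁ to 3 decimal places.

(-1.345, 1.336, -1.086)

At (-2, 1, -3/2): F = (2.500, -6.500, -1.000).
Jacobian J = [[y, x, 4·z], [-6·x + z, -5·z, x - 5·y], [-1, 0, 4]].
At the point, J = [[1.000, -2.000, -6.000], [10.500, 7.500, -7.000], [-1.000, 0.000, 4.000]] (det J = 55.000).
Solving J·Δ = −F gives Δ = (0.655, 0.336, 0.414).
Then the next iterate is (x, y, z)₁ = (-1.345, 1.336, -1.086).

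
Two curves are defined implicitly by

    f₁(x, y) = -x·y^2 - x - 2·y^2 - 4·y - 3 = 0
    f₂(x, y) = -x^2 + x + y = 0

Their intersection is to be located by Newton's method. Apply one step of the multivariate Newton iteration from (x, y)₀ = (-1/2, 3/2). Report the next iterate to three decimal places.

(-0.100, -0.050)

At (-1/2, 3/2): F = (-11.875, 0.750).
Jacobian J = [[-y^2 - 1, -2·x·y - 4·y - 4], [-2·x + 1, 1]].
At the point, J = [[-3.250, -8.500], [2.000, 1.000]] (det J = 13.750).
Solving J·Δ = −F gives Δ = (0.400, -1.550).
Then the next iterate is (x, y)₁ = (-0.100, -0.050).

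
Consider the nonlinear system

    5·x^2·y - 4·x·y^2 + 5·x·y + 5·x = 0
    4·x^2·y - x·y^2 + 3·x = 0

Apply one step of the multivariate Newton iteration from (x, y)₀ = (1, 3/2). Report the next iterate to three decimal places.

(0.443, 1.849)

At (1, 3/2): F = (11.000, 6.750).
Jacobian J = [[10·x·y - 4·y^2 + 5·y + 5, 5·x^2 - 8·x·y + 5·x], [8·x·y - y^2 + 3, 4·x^2 - 2·x·y]].
At the point, J = [[18.500, -2.000], [12.750, 1.000]] (det J = 44.000).
Solving J·Δ = −F gives Δ = (-0.557, 0.349).
Then the next iterate is (x, y)₁ = (0.443, 1.849).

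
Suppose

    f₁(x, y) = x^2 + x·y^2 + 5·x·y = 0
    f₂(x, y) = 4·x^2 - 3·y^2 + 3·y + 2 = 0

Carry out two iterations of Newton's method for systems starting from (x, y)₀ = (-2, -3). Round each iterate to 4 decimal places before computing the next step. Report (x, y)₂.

At (-2, -3): F = (16.0000, -18.0000).
Jacobian J = [[2·x + y^2 + 5·y, 2·x·y + 5·x], [8·x, -6·y + 3]].
At the point, J = [[-10.0000, 2.0000], [-16.0000, 21.0000]] (det J = -178.0000).
Solving J·Δ = −F gives Δ = (2.0899, 2.4494).
Then the next iterate is (x, y)₁ = (0.0899, -0.5506).
Round to (0.0899, -0.5506) and repeat: F = (-0.212159, -0.528953), J = [[-2.270040, 0.350502], [0.7192, 6.3036]].
Δ = (-0.0791, 0.0929), so (x, y)₂ = (0.0108, -0.4577).

(0.0108, -0.4577)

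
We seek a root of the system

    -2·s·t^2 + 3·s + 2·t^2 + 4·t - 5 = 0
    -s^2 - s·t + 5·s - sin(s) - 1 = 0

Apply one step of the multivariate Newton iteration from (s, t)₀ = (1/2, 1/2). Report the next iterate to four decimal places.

At (1/2, 1/2): F = (-1.2500, 0.520574).
Jacobian J = [[-2·t^2 + 3, -4·s·t + 4·t + 4], [-2·s - t - cos(s) + 5, -s]].
At the point, J = [[2.5000, 5.0000], [2.622417, -0.5000]] (det J = -14.362087).
Solving J·Δ = −F gives Δ = (-0.1377, 0.3189).
Then the next iterate is (s, t)₁ = (0.3623, 0.8189).

(0.3623, 0.8189)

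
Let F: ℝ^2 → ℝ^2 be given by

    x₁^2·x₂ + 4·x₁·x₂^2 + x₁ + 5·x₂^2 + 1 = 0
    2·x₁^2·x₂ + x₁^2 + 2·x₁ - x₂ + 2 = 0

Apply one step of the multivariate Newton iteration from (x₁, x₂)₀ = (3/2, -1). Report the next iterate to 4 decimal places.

(10.3971, 0.4706)

At (3/2, -1): F = (11.2500, 3.7500).
Jacobian J = [[2·x₁·x₂ + 4·x₂^2 + 1, x₁^2 + 8·x₁·x₂ + 10·x₂], [4·x₁·x₂ + 2·x₁ + 2, 2·x₁^2 - 1]].
At the point, J = [[2.0000, -19.7500], [-1.0000, 3.5000]] (det J = -12.7500).
Solving J·Δ = −F gives Δ = (8.8971, 1.4706).
Then the next iterate is (x₁, x₂)₁ = (10.3971, 0.4706).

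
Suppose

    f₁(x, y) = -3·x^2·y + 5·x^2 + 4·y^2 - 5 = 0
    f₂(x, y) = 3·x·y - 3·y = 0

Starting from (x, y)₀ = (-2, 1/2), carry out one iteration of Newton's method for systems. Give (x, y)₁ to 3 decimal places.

(-1.087, 0.152)

At (-2, 1/2): F = (10.000, -4.500).
Jacobian J = [[-6·x·y + 10·x, -3·x^2 + 8·y], [3·y, 3·x - 3]].
At the point, J = [[-14.000, -8.000], [1.500, -9.000]] (det J = 138.000).
Solving J·Δ = −F gives Δ = (0.913, -0.348).
Then the next iterate is (x, y)₁ = (-1.087, 0.152).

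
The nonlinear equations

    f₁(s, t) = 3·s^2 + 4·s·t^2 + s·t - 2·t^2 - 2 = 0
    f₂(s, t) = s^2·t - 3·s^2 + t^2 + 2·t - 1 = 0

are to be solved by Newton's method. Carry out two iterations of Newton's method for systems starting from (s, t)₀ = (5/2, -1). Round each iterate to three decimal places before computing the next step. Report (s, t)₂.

At (5/2, -1): F = (22.250, -27.000).
Jacobian J = [[6·s + 4·t^2 + t, 8·s·t + s - 4·t], [2·s·t - 6·s, s^2 + 2·t + 2]].
At the point, J = [[18.000, -13.500], [-20.000, 6.250]] (det J = -157.500).
Solving J·Δ = −F gives Δ = (-1.431, -0.260).
Then the next iterate is (s, t)₁ = (1.069, -1.260).
Round to (1.069, -1.260) and repeat: F = (3.69472, -6.80056), J = [[11.50440, -4.66652], [-9.10788, 0.62276]].
Δ = (-0.833, -1.262), so (s, t)₂ = (0.236, -2.522).

(0.236, -2.522)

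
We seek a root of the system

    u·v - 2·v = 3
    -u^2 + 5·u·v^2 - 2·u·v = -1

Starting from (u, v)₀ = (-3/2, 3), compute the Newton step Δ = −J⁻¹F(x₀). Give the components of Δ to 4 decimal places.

(-17.0417, -18.4643)

At (-3/2, 3): F = (-13.5000, -59.7500).
Jacobian J = [[v, u - 2], [-2·u + 5·v^2 - 2·v, 10·u·v - 2·u]].
At the point, J = [[3.0000, -3.5000], [42.0000, -42.0000]] (det J = 21.0000).
Solving J·Δ = −F gives Δ = (-17.0417, -18.4643).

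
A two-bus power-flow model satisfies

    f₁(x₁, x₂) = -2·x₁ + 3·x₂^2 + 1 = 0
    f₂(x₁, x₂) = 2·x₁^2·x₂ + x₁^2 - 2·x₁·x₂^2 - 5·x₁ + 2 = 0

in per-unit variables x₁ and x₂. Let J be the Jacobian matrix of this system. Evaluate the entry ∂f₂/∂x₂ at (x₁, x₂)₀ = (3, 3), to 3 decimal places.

-18.000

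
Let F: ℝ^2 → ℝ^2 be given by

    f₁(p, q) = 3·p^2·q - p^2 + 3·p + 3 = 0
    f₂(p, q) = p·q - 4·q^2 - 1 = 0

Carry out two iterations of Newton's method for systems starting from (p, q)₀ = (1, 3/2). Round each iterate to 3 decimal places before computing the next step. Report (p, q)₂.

(-0.766, -0.017)

At (1, 3/2): F = (9.500, -8.500).
Jacobian J = [[6·p·q - 2·p + 3, 3·p^2], [q, p - 8·q]].
At the point, J = [[10.000, 3.000], [1.500, -11.000]] (det J = -114.500).
Solving J·Δ = −F gives Δ = (-0.690, -0.867).
Then the next iterate is (p, q)₁ = (0.310, 0.633).
Round to (0.310, 0.633) and repeat: F = (4.01639, -2.40653), J = [[3.55738, 0.28830], [0.633, -4.754]].
Δ = (-1.076, -0.650), so (p, q)₂ = (-0.766, -0.017).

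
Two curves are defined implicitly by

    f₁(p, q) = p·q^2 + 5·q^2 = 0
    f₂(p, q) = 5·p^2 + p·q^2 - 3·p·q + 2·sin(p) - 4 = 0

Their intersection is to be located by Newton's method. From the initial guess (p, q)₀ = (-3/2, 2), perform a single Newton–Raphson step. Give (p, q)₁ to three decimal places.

(-0.906, 0.830)

At (-3/2, 2): F = (14.000, 8.25501).
Jacobian J = [[q^2, 2·p·q + 10·q], [10·p + q^2 - 3·q + 2·cos(p), 2·p·q - 3·p]].
At the point, J = [[4.000, 14.000], [-16.85853, -1.500]] (det J = 230.01936).
Solving J·Δ = −F gives Δ = (0.594, -1.170).
Then the next iterate is (p, q)₁ = (-0.906, 0.830).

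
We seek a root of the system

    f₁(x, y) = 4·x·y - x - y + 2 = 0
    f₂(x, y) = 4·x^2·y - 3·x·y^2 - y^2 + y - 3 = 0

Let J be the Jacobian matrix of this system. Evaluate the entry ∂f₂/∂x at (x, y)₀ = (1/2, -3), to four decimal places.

∂f₂/∂x = 8·x·y - 3·y^2.
At (1/2, -3) this is -39.0000.

-39.0000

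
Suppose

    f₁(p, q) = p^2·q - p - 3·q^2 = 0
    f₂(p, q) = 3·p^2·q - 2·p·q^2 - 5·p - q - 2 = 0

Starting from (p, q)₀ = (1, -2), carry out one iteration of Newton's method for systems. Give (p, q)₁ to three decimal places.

(0.647, -0.982)

At (1, -2): F = (-15.000, -19.000).
Jacobian J = [[2·p·q - 1, p^2 - 6·q], [6·p·q - 2·q^2 - 5, 3·p^2 - 4·p·q - 1]].
At the point, J = [[-5.000, 13.000], [-25.000, 10.000]] (det J = 275.000).
Solving J·Δ = −F gives Δ = (-0.353, 1.018).
Then the next iterate is (p, q)₁ = (0.647, -0.982).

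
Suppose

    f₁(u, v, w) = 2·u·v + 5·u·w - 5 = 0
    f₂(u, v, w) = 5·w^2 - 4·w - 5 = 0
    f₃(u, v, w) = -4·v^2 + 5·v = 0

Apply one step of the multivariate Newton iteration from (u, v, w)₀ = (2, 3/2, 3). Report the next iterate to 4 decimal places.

(0.9237, 1.2857, 1.9231)

At (2, 3/2, 3): F = (31.0000, 28.0000, -1.5000).
Jacobian J = [[2·v + 5·w, 2·u, 5·u], [0, 0, 10·w - 4], [0, -8·v + 5, 0]].
At the point, J = [[18.0000, 4.0000, 10.0000], [0.0000, 0.0000, 26.0000], [0.0000, -7.0000, 0.0000]] (det J = 3276.0000).
Solving J·Δ = −F gives Δ = (-1.0763, -0.2143, -1.0769).
Then the next iterate is (u, v, w)₁ = (0.9237, 1.2857, 1.9231).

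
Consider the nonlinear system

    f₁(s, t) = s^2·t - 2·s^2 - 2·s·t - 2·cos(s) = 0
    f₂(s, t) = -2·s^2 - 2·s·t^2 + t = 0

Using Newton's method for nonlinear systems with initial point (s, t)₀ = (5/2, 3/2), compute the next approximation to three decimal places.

(0.533, 1.948)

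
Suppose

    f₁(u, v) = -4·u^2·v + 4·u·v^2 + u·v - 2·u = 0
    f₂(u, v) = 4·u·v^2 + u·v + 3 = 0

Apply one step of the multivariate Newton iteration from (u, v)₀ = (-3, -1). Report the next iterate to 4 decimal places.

At (-3, -1): F = (33.0000, -6.0000).
Jacobian J = [[-8·u·v + 4·v^2 + v - 2, -4·u^2 + 8·u·v + u], [4·v^2 + v, 8·u·v + u]].
At the point, J = [[-23.0000, -15.0000], [3.0000, 21.0000]] (det J = -438.0000).
Solving J·Δ = −F gives Δ = (1.3767, 0.0890).
Then the next iterate is (u, v)₁ = (-1.6233, -0.9110).

(-1.6233, -0.9110)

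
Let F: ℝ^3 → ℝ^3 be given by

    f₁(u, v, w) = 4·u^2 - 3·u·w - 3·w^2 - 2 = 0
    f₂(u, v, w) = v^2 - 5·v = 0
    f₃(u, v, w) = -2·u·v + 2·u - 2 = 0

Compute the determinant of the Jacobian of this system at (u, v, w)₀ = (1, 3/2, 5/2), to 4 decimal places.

J = [[8·u - 3·w, 0, -3·u - 6·w], [0, 2·v - 5, 0], [-2·v + 2, -2·u, 0]].
At the point, J = [[0.5000, 0.0000, -18.0000], [0.0000, -2.0000, 0.0000], [-1.0000, -2.0000, 0.0000]].
det J = 36.0000.

36.0000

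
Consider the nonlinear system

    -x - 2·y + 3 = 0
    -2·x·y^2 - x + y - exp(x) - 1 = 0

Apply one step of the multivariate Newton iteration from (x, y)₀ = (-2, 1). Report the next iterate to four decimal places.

At (-2, 1): F = (3.0000, 5.864665).
Jacobian J = [[-1, -2], [-2·y^2 - exp(x) - 1, -4·x·y + 1]].
At the point, J = [[-1.0000, -2.0000], [-3.135335, 9.0000]] (det J = -15.270671).
Solving J·Δ = −F gives Δ = (2.5362, 0.2319).
Then the next iterate is (x, y)₁ = (0.5362, 1.2319).

(0.5362, 1.2319)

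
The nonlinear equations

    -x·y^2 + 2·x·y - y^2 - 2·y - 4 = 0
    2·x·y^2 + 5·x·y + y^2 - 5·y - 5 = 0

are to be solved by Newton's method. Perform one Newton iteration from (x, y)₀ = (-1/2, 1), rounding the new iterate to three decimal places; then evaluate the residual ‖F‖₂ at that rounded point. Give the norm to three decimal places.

At (-1/2, 1): F = (-7.500, -12.500).
Jacobian J = [[-y^2 + 2·y, -2·x·y + 2·x - 2·y - 2], [2·y^2 + 5·y, 4·x·y + 5·x + 2·y - 5]].
At the point, J = [[1.000, -4.000], [7.000, -7.500]] (det J = 20.500).
Solving J·Δ = −F gives Δ = (-0.305, -1.951).
Then the next iterate is (x, y)₁ = (-0.805, -0.951).
Re-evaluating at (-0.805, -0.951): F = (-0.74325, 3.03109), so ‖F‖₂ = 3.121.

3.121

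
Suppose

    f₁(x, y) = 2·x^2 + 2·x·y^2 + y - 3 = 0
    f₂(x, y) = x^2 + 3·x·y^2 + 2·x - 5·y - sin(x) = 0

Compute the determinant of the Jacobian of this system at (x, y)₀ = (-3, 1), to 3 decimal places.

J = [[4·x + 2·y^2, 4·x·y + 1], [2·x + 3·y^2 - cos(x) + 2, 6·x·y - 5]].
At the point, J = [[-10.000, -11.000], [-0.01001, -23.000]].
det J = 229.890.

229.890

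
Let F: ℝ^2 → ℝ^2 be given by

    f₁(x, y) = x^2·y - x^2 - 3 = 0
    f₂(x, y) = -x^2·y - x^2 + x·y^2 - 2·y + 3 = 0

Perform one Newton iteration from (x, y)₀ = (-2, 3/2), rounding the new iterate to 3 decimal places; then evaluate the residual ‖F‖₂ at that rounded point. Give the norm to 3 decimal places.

2.562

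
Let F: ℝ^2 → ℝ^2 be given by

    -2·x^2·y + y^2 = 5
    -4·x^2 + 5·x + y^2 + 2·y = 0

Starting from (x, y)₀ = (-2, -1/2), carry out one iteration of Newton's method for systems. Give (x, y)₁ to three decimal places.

(-0.695, -1.164)

At (-2, -1/2): F = (-0.750, -26.750).
Jacobian J = [[-4·x·y, -2·x^2 + 2·y], [-8·x + 5, 2·y + 2]].
At the point, J = [[-4.000, -9.000], [21.000, 1.000]] (det J = 185.000).
Solving J·Δ = −F gives Δ = (1.305, -0.664).
Then the next iterate is (x, y)₁ = (-0.695, -1.164).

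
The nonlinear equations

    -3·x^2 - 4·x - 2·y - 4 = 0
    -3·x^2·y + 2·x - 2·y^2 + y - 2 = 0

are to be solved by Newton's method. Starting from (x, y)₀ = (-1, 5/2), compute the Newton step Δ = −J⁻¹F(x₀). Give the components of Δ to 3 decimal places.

(-5.300, -9.300)

At (-1, 5/2): F = (-8.000, -21.500).
Jacobian J = [[-6·x - 4, -2], [-6·x·y + 2, -3·x^2 - 4·y + 1]].
At the point, J = [[2.000, -2.000], [17.000, -12.000]] (det J = 10.000).
Solving J·Δ = −F gives Δ = (-5.300, -9.300).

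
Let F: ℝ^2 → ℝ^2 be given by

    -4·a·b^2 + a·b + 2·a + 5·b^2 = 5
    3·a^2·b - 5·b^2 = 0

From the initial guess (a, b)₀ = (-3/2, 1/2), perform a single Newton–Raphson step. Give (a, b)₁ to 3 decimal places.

(-0.824, 1.025)

At (-3/2, 1/2): F = (-6.000, 2.125).
Jacobian J = [[-4·b^2 + b + 2, -8·a·b + a + 10·b], [6·a·b, 3·a^2 - 10·b]].
At the point, J = [[1.500, 9.500], [-4.500, 1.750]] (det J = 45.375).
Solving J·Δ = −F gives Δ = (0.676, 0.525).
Then the next iterate is (a, b)₁ = (-0.824, 1.025).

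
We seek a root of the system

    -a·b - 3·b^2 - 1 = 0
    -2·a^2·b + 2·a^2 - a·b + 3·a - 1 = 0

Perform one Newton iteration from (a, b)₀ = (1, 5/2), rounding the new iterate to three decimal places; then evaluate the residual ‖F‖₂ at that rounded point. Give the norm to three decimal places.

5.868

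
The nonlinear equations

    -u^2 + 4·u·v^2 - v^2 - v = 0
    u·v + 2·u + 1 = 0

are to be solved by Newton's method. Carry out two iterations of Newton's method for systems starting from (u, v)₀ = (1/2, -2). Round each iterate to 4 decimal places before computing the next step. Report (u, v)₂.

At (1/2, -2): F = (5.7500, 1.0000).
Jacobian J = [[-2·u + 4·v^2, 8·u·v - 2·v - 1], [v + 2, u]].
At the point, J = [[15.0000, -5.0000], [0.0000, 0.5000]] (det J = 7.5000).
Solving J·Δ = −F gives Δ = (-1.0500, -2.0000).
Then the next iterate is (u, v)₁ = (-0.5500, -4.0000).
Round to (-0.5500, -4.0000) and repeat: F = (-47.5025, 2.1000), J = [[65.1000, 24.6000], [-2.0000, -0.5500]].
Δ = (1.9062, -3.1135), so (u, v)₂ = (1.3562, -7.1135).

(1.3562, -7.1135)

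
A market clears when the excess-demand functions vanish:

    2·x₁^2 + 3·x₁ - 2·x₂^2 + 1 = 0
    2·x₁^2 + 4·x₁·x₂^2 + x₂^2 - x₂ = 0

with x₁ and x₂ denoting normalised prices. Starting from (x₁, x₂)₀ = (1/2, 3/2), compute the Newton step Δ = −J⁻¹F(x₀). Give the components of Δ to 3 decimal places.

(-0.212, -0.427)

At (1/2, 3/2): F = (-1.500, 5.750).
Jacobian J = [[4·x₁ + 3, -4·x₂], [4·x₁ + 4·x₂^2, 8·x₁·x₂ + 2·x₂ - 1]].
At the point, J = [[5.000, -6.000], [11.000, 8.000]] (det J = 106.000).
Solving J·Δ = −F gives Δ = (-0.212, -0.427).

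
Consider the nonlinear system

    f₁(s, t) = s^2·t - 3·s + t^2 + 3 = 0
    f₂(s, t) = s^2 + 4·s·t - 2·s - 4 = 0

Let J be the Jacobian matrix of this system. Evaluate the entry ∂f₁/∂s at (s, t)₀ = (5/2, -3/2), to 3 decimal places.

-10.500

∂f₁/∂s = 2·s·t - 3.
At (5/2, -3/2) this is -10.500.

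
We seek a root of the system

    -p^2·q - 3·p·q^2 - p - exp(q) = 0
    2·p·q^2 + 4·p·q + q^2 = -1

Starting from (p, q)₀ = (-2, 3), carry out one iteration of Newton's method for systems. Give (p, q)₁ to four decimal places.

At (-2, 3): F = (23.914463, -50.0000).
Jacobian J = [[-2·p·q - 3·q^2 - 1, -p^2 - 6·p·q - exp(q)], [2·q^2 + 4·q, 4·p·q + 4·p + 2·q]].
At the point, J = [[-16.0000, 11.914463], [30.0000, -26.0000]] (det J = 58.566108).
Solving J·Δ = −F gives Δ = (0.4448, -1.4098).
Then the next iterate is (p, q)₁ = (-1.5552, 1.5902).

(-1.5552, 1.5902)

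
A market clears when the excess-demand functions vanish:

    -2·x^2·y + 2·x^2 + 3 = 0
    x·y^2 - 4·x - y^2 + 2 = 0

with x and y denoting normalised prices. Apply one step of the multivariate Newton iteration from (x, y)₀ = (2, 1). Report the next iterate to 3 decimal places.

(0.583, 1.375)

At (2, 1): F = (3.000, -5.000).
Jacobian J = [[-4·x·y + 4·x, -2·x^2], [y^2 - 4, 2·x·y - 2·y]].
At the point, J = [[0.000, -8.000], [-3.000, 2.000]] (det J = -24.000).
Solving J·Δ = −F gives Δ = (-1.417, 0.375).
Then the next iterate is (x, y)₁ = (0.583, 1.375).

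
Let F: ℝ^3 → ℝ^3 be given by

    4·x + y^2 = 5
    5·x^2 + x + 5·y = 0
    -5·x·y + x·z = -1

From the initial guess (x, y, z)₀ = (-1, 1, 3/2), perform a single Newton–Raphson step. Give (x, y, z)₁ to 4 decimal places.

(0.5263, 1.9474, 5.3947)

At (-1, 1, 3/2): F = (-8.0000, 9.0000, 4.5000).
Jacobian J = [[4, 2·y, 0], [10·x + 1, 5, 0], [-5·y + z, -5·x, x]].
At the point, J = [[4.0000, 2.0000, 0.0000], [-9.0000, 5.0000, 0.0000], [-3.5000, 5.0000, -1.0000]] (det J = -38.0000).
Solving J·Δ = −F gives Δ = (1.5263, 0.9474, 3.8947).
Then the next iterate is (x, y, z)₁ = (0.5263, 1.9474, 5.3947).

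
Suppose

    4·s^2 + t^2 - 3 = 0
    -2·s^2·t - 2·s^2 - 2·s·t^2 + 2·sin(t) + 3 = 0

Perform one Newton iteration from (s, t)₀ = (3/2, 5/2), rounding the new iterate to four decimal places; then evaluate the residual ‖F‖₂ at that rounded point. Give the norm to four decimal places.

6.8253

At (3/2, 5/2): F = (12.2500, -30.303056).
Jacobian J = [[8·s, 2·t], [-4·s·t - 4·s - 2·t^2, -2·s^2 - 4·s·t + 2·cos(t)]].
At the point, J = [[12.0000, 5.0000], [-33.5000, -21.102287]] (det J = -85.727447).
Solving J·Δ = −F gives Δ = (-1.2480, 0.5452).
Then the next iterate is (s, t)₁ = (0.2520, 3.0452).
Re-evaluating at (0.2520, 3.0452): F = (6.527259, -1.995000), so ‖F‖₂ = 6.8253.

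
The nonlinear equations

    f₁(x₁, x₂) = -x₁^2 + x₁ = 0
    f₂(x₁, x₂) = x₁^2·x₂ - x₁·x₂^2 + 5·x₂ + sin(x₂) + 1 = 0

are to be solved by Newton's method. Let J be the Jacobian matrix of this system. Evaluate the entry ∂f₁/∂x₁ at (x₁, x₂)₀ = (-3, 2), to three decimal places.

∂f₁/∂x₁ = -2·x₁ + 1.
At (-3, 2) this is 7.000.

7.000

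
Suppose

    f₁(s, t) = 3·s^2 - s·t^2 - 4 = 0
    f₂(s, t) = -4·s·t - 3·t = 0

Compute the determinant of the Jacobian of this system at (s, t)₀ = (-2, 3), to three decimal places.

39.000

J = [[6·s - t^2, -2·s·t], [-4·t, -4·s - 3]].
At the point, J = [[-21.000, 12.000], [-12.000, 5.000]].
det J = 39.000.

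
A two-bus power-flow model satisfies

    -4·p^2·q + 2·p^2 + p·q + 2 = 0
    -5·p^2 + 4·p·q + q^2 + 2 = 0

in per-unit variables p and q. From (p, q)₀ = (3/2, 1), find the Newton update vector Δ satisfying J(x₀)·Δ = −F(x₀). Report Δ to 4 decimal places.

At (3/2, 1): F = (-1.0000, -2.2500).
Jacobian J = [[-8·p·q + 4·p + q, -4·p^2 + p], [-10·p + 4·q, 4·p + 2·q]].
At the point, J = [[-5.0000, -7.5000], [-11.0000, 8.0000]] (det J = -122.5000).
Solving J·Δ = −F gives Δ = (-0.2031, 0.0020).

(-0.2031, 0.0020)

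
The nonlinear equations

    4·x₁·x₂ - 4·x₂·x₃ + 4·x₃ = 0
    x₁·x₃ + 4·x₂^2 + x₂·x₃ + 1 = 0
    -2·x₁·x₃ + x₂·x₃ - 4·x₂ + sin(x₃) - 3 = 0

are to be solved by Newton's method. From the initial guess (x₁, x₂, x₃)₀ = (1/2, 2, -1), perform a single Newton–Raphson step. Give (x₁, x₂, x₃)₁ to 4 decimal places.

(1.7316, 0.6973, 1.5090)

At (1/2, 2, -1): F = (8.0000, 14.5000, -12.841471).
Jacobian J = [[4·x₂, 4·x₁ - 4·x₃, -4·x₂ + 4], [x₃, 8·x₂ + x₃, x₁ + x₂], [-2·x₃, x₃ - 4, -2·x₁ + x₂ + cos(x₃)]].
At the point, J = [[8.0000, 6.0000, -4.0000], [-1.0000, 15.0000, 2.5000], [2.0000, -5.0000, 1.540302]] (det J = 424.078091).
Solving J·Δ = −F gives Δ = (1.2316, -1.3027, 2.5090).
Then the next iterate is (x₁, x₂, x₃)₁ = (1.7316, 0.6973, 1.5090).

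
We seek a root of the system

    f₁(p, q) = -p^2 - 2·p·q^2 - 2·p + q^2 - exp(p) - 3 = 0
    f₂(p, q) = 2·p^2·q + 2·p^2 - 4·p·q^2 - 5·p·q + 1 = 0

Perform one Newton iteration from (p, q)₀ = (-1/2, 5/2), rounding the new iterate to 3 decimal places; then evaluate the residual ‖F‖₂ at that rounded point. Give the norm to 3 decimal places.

At (-1/2, 5/2): F = (9.64347, 21.500).
Jacobian J = [[-2·p - 2·q^2 - exp(p) - 2, -4·p·q + 2·q], [4·p·q + 4·p - 4·q^2 - 5·q, 2·p^2 - 8·p·q - 5·p]].
At the point, J = [[-14.10653, 10.000], [-44.500, 13.000]] (det J = 261.61510).
Solving J·Δ = −F gives Δ = (0.343, -0.481).
Then the next iterate is (p, q)₁ = (-0.157, 2.019).
Re-evaluating at (-0.157, 2.019): F = (1.79099, 5.29370), so ‖F‖₂ = 5.588.

5.588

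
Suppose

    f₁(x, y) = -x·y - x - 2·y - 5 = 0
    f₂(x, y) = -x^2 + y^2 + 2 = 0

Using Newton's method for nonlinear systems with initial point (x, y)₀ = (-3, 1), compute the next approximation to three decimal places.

(-2.600, 2.800)

At (-3, 1): F = (-1.000, -6.000).
Jacobian J = [[-y - 1, -x - 2], [-2·x, 2·y]].
At the point, J = [[-2.000, 1.000], [6.000, 2.000]] (det J = -10.000).
Solving J·Δ = −F gives Δ = (0.400, 1.800).
Then the next iterate is (x, y)₁ = (-2.600, 2.800).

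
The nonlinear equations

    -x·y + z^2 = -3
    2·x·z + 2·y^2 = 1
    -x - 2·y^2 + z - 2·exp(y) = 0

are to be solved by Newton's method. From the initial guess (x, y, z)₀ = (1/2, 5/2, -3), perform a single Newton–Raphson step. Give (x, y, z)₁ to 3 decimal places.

(0.381, 1.385, -1.066)

At (1/2, 5/2, -3): F = (10.750, 8.500, -40.36499).
Jacobian J = [[-y, -x, 2·z], [2·z, 4·y, 2·x], [-1, -4·y - 2·exp(y), 1]].
At the point, J = [[-2.500, -0.500, -6.000], [-6.000, 10.000, 1.000], [-1.000, -34.36499, 1.000]] (det J = -1410.55203).
Solving J·Δ = −F gives Δ = (-0.119, -1.115, 1.934).
Then the next iterate is (x, y, z)₁ = (0.381, 1.385, -1.066).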